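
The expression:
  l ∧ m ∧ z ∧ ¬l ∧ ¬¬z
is never true.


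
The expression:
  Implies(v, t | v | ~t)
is always true.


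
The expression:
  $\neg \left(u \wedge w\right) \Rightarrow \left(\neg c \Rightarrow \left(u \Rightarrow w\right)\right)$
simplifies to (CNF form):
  $c \vee w \vee \neg u$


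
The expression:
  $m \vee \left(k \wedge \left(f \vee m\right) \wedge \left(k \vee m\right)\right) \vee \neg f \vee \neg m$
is always true.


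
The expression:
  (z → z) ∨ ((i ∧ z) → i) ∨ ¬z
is always true.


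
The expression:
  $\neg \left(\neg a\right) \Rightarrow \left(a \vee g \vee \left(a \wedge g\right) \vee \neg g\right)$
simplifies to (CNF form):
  $\text{True}$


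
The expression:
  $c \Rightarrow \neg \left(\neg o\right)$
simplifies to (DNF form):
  $o \vee \neg c$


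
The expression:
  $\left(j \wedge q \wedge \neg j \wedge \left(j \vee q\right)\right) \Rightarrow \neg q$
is always true.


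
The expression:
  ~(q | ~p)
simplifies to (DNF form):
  p & ~q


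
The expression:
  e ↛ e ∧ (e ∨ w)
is never true.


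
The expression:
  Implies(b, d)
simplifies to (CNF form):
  d | ~b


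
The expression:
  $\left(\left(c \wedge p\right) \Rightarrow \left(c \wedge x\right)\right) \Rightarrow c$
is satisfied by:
  {c: True}


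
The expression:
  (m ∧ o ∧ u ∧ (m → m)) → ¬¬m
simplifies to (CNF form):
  True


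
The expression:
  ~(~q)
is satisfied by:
  {q: True}


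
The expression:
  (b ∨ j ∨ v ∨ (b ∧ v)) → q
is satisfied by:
  {q: True, b: False, v: False, j: False}
  {j: True, q: True, b: False, v: False}
  {q: True, v: True, b: False, j: False}
  {j: True, q: True, v: True, b: False}
  {q: True, b: True, v: False, j: False}
  {q: True, j: True, b: True, v: False}
  {q: True, v: True, b: True, j: False}
  {j: True, q: True, v: True, b: True}
  {j: False, b: False, v: False, q: False}


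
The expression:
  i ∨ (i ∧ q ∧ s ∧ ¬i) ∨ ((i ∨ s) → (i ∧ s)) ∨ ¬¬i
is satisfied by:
  {i: True, s: False}
  {s: False, i: False}
  {s: True, i: True}


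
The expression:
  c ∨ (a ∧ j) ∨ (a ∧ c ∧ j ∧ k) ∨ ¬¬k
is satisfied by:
  {a: True, k: True, c: True, j: True}
  {a: True, k: True, c: True, j: False}
  {k: True, c: True, j: True, a: False}
  {k: True, c: True, j: False, a: False}
  {a: True, k: True, j: True, c: False}
  {a: True, k: True, j: False, c: False}
  {k: True, j: True, c: False, a: False}
  {k: True, j: False, c: False, a: False}
  {a: True, c: True, j: True, k: False}
  {a: True, c: True, j: False, k: False}
  {c: True, j: True, k: False, a: False}
  {c: True, k: False, j: False, a: False}
  {a: True, j: True, k: False, c: False}


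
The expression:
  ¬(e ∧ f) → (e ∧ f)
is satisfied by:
  {e: True, f: True}


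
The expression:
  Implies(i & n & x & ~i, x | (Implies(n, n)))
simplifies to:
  True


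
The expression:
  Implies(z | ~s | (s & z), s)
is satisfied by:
  {s: True}


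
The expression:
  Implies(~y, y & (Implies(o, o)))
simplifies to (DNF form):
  y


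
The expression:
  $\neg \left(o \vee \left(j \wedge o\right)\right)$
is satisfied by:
  {o: False}


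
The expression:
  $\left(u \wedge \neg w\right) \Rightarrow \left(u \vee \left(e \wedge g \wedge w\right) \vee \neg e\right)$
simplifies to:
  $\text{True}$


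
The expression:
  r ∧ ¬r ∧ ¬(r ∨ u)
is never true.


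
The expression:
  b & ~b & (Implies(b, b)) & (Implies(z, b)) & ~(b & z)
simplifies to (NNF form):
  False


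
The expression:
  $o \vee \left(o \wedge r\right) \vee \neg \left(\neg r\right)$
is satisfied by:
  {r: True, o: True}
  {r: True, o: False}
  {o: True, r: False}


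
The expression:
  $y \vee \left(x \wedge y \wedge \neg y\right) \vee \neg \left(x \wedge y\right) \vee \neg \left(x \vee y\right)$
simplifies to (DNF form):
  $\text{True}$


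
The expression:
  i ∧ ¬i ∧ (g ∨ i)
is never true.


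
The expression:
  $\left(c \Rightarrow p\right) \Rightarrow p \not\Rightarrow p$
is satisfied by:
  {c: True, p: False}


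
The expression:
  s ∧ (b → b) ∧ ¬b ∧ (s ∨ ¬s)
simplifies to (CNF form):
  s ∧ ¬b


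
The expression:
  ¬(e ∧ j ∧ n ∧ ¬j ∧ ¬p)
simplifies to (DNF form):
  True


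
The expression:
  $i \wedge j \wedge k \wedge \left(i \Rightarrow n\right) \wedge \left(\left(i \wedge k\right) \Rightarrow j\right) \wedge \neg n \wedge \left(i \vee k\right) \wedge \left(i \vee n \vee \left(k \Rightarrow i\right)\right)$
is never true.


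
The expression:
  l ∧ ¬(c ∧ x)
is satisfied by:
  {l: True, c: False, x: False}
  {x: True, l: True, c: False}
  {c: True, l: True, x: False}


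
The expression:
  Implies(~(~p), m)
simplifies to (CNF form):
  m | ~p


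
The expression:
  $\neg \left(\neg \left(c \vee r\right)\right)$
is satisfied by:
  {r: True, c: True}
  {r: True, c: False}
  {c: True, r: False}


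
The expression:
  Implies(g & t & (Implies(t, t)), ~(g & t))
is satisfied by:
  {g: False, t: False}
  {t: True, g: False}
  {g: True, t: False}


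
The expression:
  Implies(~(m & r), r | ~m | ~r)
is always true.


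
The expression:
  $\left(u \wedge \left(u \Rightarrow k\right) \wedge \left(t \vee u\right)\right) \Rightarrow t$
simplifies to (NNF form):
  $t \vee \neg k \vee \neg u$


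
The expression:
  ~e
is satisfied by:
  {e: False}


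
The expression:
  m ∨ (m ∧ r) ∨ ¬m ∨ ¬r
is always true.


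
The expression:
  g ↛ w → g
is always true.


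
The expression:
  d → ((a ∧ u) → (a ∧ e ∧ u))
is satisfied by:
  {e: True, u: False, d: False, a: False}
  {a: False, u: False, e: False, d: False}
  {a: True, e: True, u: False, d: False}
  {a: True, u: False, e: False, d: False}
  {d: True, e: True, a: False, u: False}
  {d: True, a: False, u: False, e: False}
  {d: True, a: True, e: True, u: False}
  {d: True, a: True, u: False, e: False}
  {e: True, u: True, d: False, a: False}
  {u: True, d: False, e: False, a: False}
  {a: True, u: True, e: True, d: False}
  {a: True, u: True, d: False, e: False}
  {e: True, u: True, d: True, a: False}
  {u: True, d: True, a: False, e: False}
  {a: True, u: True, d: True, e: True}


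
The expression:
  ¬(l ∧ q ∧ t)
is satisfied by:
  {l: False, q: False, t: False}
  {t: True, l: False, q: False}
  {q: True, l: False, t: False}
  {t: True, q: True, l: False}
  {l: True, t: False, q: False}
  {t: True, l: True, q: False}
  {q: True, l: True, t: False}


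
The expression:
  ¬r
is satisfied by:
  {r: False}


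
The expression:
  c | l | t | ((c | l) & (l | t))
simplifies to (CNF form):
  c | l | t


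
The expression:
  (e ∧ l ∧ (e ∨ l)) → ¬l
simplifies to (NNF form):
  ¬e ∨ ¬l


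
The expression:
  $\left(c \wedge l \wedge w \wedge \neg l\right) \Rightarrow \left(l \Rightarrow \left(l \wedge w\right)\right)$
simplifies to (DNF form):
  $\text{True}$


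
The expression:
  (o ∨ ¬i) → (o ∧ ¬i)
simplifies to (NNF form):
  (i ∧ ¬o) ∨ (o ∧ ¬i)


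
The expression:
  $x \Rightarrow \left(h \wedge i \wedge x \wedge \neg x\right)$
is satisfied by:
  {x: False}


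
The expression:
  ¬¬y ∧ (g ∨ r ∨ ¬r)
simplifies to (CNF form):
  y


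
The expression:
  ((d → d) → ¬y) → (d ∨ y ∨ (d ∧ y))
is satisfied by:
  {y: True, d: True}
  {y: True, d: False}
  {d: True, y: False}


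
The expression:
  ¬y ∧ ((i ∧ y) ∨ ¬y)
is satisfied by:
  {y: False}


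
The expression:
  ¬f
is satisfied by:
  {f: False}


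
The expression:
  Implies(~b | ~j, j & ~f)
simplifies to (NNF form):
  j & (b | ~f)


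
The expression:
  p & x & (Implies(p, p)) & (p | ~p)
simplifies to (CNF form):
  p & x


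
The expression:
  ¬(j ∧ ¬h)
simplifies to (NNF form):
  h ∨ ¬j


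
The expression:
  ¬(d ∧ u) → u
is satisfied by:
  {u: True}


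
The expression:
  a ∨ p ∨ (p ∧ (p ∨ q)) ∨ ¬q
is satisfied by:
  {a: True, p: True, q: False}
  {a: True, p: False, q: False}
  {p: True, a: False, q: False}
  {a: False, p: False, q: False}
  {a: True, q: True, p: True}
  {a: True, q: True, p: False}
  {q: True, p: True, a: False}


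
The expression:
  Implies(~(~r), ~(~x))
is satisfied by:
  {x: True, r: False}
  {r: False, x: False}
  {r: True, x: True}


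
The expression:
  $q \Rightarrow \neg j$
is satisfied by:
  {q: False, j: False}
  {j: True, q: False}
  {q: True, j: False}


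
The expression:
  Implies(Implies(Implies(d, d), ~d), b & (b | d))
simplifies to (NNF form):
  b | d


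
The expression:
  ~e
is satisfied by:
  {e: False}


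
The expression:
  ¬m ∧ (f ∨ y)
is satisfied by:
  {y: True, f: True, m: False}
  {y: True, f: False, m: False}
  {f: True, y: False, m: False}


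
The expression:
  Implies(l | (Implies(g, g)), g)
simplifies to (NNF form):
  g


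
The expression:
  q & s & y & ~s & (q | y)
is never true.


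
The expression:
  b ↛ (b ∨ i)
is never true.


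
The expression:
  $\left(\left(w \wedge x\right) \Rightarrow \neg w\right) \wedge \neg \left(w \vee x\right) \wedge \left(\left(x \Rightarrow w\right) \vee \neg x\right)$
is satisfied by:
  {x: False, w: False}


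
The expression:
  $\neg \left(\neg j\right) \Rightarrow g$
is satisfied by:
  {g: True, j: False}
  {j: False, g: False}
  {j: True, g: True}


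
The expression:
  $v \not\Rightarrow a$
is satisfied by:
  {v: True, a: False}


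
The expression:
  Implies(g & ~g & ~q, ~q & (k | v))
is always true.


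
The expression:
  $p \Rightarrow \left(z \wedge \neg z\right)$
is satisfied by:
  {p: False}


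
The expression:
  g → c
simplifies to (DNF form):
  c ∨ ¬g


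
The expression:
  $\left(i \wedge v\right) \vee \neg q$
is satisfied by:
  {i: True, v: True, q: False}
  {i: True, v: False, q: False}
  {v: True, i: False, q: False}
  {i: False, v: False, q: False}
  {i: True, q: True, v: True}


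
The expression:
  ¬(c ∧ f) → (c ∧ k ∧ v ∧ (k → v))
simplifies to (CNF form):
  c ∧ (f ∨ k) ∧ (f ∨ v)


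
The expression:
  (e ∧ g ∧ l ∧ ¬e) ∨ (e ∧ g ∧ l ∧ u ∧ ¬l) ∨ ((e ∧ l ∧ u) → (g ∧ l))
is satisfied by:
  {g: True, l: False, e: False, u: False}
  {g: False, l: False, e: False, u: False}
  {u: True, g: True, l: False, e: False}
  {u: True, g: False, l: False, e: False}
  {g: True, e: True, u: False, l: False}
  {e: True, u: False, l: False, g: False}
  {u: True, e: True, g: True, l: False}
  {u: True, e: True, g: False, l: False}
  {g: True, l: True, u: False, e: False}
  {l: True, u: False, e: False, g: False}
  {g: True, u: True, l: True, e: False}
  {u: True, l: True, g: False, e: False}
  {g: True, e: True, l: True, u: False}
  {e: True, l: True, u: False, g: False}
  {u: True, e: True, l: True, g: True}


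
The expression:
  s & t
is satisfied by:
  {t: True, s: True}


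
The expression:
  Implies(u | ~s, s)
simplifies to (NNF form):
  s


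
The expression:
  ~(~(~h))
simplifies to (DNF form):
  ~h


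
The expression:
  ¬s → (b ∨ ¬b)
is always true.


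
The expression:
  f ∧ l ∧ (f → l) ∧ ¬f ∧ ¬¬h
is never true.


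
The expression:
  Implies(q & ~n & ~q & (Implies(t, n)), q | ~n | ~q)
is always true.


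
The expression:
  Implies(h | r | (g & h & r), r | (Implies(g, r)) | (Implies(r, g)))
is always true.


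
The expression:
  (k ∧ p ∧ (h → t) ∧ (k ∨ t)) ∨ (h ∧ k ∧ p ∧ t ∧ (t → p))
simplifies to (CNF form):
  k ∧ p ∧ (t ∨ ¬h)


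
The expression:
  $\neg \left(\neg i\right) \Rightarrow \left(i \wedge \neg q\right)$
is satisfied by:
  {q: False, i: False}
  {i: True, q: False}
  {q: True, i: False}


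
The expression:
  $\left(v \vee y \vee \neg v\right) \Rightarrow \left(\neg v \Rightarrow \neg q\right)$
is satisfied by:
  {v: True, q: False}
  {q: False, v: False}
  {q: True, v: True}


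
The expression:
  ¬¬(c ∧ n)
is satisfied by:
  {c: True, n: True}


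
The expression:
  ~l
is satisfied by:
  {l: False}


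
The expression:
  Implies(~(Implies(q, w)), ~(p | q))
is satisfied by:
  {w: True, q: False}
  {q: False, w: False}
  {q: True, w: True}


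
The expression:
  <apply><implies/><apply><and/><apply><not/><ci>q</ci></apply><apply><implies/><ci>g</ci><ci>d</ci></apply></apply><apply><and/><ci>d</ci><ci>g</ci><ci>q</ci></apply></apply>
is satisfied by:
  {q: True, g: True, d: False}
  {q: True, d: False, g: False}
  {q: True, g: True, d: True}
  {q: True, d: True, g: False}
  {g: True, d: False, q: False}


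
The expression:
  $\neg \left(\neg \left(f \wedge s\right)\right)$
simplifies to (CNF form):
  $f \wedge s$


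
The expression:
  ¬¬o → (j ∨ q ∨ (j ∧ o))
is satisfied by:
  {q: True, j: True, o: False}
  {q: True, j: False, o: False}
  {j: True, q: False, o: False}
  {q: False, j: False, o: False}
  {q: True, o: True, j: True}
  {q: True, o: True, j: False}
  {o: True, j: True, q: False}


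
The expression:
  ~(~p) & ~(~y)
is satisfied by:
  {p: True, y: True}


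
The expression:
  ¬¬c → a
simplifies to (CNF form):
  a ∨ ¬c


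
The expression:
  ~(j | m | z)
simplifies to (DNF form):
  ~j & ~m & ~z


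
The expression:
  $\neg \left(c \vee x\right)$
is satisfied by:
  {x: False, c: False}


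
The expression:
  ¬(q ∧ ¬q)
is always true.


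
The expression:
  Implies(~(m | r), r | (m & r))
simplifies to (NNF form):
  m | r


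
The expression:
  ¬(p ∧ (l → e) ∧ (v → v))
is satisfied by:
  {l: True, e: False, p: False}
  {e: False, p: False, l: False}
  {l: True, e: True, p: False}
  {e: True, l: False, p: False}
  {p: True, l: True, e: False}


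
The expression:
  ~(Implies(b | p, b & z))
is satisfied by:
  {p: True, b: False, z: False}
  {z: True, p: True, b: False}
  {p: True, b: True, z: False}
  {b: True, z: False, p: False}


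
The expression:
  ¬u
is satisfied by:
  {u: False}


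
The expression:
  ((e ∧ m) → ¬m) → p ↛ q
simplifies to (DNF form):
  (e ∧ m) ∨ (p ∧ ¬q) ∨ (e ∧ m ∧ p) ∨ (e ∧ m ∧ ¬q) ∨ (e ∧ p ∧ ¬q) ∨ (m ∧ p ∧ ¬q) ∨ (e ∧ m ∧ p ∧ ¬q)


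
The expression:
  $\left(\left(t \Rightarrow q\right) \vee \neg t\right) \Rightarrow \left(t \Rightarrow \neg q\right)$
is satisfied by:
  {t: False, q: False}
  {q: True, t: False}
  {t: True, q: False}


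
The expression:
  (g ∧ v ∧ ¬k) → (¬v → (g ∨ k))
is always true.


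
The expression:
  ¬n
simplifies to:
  ¬n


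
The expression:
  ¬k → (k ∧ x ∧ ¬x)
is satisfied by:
  {k: True}


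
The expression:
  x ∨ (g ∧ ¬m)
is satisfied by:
  {x: True, g: True, m: False}
  {x: True, g: False, m: False}
  {x: True, m: True, g: True}
  {x: True, m: True, g: False}
  {g: True, m: False, x: False}


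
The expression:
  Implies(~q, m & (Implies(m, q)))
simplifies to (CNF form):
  q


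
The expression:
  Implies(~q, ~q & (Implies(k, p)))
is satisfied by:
  {p: True, q: True, k: False}
  {p: True, k: False, q: False}
  {q: True, k: False, p: False}
  {q: False, k: False, p: False}
  {p: True, q: True, k: True}
  {p: True, k: True, q: False}
  {q: True, k: True, p: False}


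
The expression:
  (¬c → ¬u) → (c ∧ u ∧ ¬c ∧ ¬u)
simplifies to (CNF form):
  u ∧ ¬c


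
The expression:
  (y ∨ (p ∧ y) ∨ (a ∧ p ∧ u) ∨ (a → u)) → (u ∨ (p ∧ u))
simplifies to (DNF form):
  u ∨ (a ∧ ¬y)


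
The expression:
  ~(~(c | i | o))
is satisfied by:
  {i: True, o: True, c: True}
  {i: True, o: True, c: False}
  {i: True, c: True, o: False}
  {i: True, c: False, o: False}
  {o: True, c: True, i: False}
  {o: True, c: False, i: False}
  {c: True, o: False, i: False}


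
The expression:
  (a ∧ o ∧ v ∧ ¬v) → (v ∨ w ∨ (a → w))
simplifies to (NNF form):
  True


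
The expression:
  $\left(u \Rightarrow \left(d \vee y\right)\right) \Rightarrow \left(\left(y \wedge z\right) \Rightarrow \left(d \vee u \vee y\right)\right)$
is always true.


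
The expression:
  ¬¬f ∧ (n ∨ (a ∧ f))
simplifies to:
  f ∧ (a ∨ n)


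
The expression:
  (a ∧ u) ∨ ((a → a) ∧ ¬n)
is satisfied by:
  {u: True, a: True, n: False}
  {u: True, a: False, n: False}
  {a: True, u: False, n: False}
  {u: False, a: False, n: False}
  {n: True, u: True, a: True}


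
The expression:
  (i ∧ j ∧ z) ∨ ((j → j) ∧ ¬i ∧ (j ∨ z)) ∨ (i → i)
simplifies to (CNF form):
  True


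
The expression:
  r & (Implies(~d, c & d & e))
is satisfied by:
  {r: True, d: True}


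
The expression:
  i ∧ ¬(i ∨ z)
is never true.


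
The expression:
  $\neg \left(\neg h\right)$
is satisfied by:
  {h: True}


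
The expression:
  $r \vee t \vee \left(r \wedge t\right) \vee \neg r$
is always true.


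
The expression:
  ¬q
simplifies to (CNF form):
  ¬q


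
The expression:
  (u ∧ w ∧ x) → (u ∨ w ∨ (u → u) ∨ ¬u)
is always true.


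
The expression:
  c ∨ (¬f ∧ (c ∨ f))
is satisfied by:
  {c: True}


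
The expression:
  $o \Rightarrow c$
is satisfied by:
  {c: True, o: False}
  {o: False, c: False}
  {o: True, c: True}


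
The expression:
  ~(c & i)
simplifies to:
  ~c | ~i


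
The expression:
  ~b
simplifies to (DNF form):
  ~b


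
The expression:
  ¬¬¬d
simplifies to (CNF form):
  ¬d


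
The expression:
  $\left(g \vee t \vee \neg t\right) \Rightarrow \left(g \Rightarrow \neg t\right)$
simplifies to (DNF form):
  $\neg g \vee \neg t$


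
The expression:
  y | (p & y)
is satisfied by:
  {y: True}


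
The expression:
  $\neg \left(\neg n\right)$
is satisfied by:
  {n: True}


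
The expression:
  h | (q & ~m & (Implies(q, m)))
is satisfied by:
  {h: True}


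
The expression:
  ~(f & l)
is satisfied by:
  {l: False, f: False}
  {f: True, l: False}
  {l: True, f: False}


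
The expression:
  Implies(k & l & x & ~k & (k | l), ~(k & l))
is always true.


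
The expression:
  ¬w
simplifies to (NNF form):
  ¬w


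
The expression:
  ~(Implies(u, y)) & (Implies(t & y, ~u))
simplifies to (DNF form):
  u & ~y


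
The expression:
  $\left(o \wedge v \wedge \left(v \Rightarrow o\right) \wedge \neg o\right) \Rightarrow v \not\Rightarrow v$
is always true.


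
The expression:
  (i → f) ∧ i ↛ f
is never true.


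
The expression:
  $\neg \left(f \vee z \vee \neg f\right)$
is never true.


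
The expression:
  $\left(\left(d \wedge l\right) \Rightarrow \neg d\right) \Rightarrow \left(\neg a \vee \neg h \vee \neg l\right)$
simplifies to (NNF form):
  $d \vee \neg a \vee \neg h \vee \neg l$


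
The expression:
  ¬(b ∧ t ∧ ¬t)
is always true.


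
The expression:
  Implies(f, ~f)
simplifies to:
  ~f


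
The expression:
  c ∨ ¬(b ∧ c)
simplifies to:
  True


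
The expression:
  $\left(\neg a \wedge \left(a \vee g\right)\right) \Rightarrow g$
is always true.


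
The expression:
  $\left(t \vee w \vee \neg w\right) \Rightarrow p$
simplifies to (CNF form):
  $p$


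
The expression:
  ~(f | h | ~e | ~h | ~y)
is never true.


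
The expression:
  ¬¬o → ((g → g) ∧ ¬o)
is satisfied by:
  {o: False}


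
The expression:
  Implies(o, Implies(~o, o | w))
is always true.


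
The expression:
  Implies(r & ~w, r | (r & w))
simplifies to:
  True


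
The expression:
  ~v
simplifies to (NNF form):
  ~v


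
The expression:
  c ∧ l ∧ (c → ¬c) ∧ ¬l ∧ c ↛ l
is never true.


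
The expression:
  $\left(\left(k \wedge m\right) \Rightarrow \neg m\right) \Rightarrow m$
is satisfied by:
  {m: True}


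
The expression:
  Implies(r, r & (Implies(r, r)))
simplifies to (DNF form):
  True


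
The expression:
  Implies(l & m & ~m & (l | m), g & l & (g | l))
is always true.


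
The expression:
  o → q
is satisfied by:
  {q: True, o: False}
  {o: False, q: False}
  {o: True, q: True}


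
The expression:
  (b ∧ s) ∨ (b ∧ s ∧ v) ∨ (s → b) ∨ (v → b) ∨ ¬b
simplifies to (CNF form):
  True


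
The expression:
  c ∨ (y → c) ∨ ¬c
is always true.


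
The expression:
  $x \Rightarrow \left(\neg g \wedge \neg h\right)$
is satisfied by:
  {g: False, x: False, h: False}
  {h: True, g: False, x: False}
  {g: True, h: False, x: False}
  {h: True, g: True, x: False}
  {x: True, h: False, g: False}


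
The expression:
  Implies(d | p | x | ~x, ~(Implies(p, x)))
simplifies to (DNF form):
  p & ~x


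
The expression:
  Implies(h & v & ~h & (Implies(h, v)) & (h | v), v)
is always true.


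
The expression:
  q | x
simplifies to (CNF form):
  q | x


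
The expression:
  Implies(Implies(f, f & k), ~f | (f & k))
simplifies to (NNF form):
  True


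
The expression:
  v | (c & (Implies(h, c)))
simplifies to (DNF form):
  c | v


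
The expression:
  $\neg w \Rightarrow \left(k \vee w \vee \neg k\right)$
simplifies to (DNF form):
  $\text{True}$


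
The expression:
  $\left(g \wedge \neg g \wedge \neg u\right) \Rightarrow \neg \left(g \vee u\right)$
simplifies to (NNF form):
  $\text{True}$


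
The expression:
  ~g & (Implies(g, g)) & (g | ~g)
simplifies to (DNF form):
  ~g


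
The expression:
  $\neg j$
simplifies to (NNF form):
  $\neg j$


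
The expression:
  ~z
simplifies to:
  ~z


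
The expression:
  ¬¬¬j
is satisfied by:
  {j: False}


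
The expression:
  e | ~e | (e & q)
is always true.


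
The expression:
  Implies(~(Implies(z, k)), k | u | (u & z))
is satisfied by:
  {k: True, u: True, z: False}
  {k: True, u: False, z: False}
  {u: True, k: False, z: False}
  {k: False, u: False, z: False}
  {k: True, z: True, u: True}
  {k: True, z: True, u: False}
  {z: True, u: True, k: False}


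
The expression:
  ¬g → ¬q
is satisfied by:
  {g: True, q: False}
  {q: False, g: False}
  {q: True, g: True}


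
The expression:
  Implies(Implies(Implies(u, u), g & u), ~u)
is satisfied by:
  {g: False, u: False}
  {u: True, g: False}
  {g: True, u: False}


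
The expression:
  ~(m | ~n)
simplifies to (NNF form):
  n & ~m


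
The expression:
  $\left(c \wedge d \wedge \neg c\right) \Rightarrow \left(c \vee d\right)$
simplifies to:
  $\text{True}$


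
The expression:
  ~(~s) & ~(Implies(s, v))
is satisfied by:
  {s: True, v: False}


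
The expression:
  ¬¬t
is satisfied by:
  {t: True}


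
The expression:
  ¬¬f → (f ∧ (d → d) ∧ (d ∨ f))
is always true.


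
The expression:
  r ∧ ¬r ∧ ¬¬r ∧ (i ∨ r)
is never true.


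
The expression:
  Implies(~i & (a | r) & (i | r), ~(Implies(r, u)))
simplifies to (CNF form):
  i | ~r | ~u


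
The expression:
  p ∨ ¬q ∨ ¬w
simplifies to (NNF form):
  p ∨ ¬q ∨ ¬w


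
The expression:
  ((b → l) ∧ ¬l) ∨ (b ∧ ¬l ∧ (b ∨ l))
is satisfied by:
  {l: False}


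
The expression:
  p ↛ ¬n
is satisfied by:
  {p: True, n: True}


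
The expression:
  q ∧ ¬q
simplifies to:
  False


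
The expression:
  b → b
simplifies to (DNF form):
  True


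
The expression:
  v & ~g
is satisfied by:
  {v: True, g: False}


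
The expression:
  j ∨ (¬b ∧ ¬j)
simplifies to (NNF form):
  j ∨ ¬b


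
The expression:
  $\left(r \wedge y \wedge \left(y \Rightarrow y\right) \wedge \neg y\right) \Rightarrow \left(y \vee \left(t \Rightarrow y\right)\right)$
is always true.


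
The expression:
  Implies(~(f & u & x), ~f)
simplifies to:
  ~f | (u & x)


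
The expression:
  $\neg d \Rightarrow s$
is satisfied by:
  {d: True, s: True}
  {d: True, s: False}
  {s: True, d: False}


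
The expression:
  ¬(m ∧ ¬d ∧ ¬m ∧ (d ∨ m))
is always true.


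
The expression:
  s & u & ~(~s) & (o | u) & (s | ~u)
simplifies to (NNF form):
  s & u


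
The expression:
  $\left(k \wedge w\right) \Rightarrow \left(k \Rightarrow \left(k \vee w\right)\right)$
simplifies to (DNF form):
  $\text{True}$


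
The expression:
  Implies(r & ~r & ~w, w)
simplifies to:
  True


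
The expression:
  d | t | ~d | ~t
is always true.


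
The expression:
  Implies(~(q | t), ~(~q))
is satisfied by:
  {t: True, q: True}
  {t: True, q: False}
  {q: True, t: False}


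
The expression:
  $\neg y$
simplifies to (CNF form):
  $\neg y$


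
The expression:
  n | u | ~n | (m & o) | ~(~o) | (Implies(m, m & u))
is always true.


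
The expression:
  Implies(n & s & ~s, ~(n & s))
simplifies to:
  True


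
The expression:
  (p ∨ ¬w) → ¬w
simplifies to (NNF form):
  ¬p ∨ ¬w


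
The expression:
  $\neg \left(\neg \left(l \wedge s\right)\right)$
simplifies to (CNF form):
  $l \wedge s$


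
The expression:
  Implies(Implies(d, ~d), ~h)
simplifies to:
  d | ~h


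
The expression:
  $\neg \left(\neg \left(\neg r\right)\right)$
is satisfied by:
  {r: False}


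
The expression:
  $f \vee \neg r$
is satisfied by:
  {f: True, r: False}
  {r: False, f: False}
  {r: True, f: True}


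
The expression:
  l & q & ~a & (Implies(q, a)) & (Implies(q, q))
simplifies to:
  False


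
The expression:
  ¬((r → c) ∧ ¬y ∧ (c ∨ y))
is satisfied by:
  {y: True, c: False}
  {c: False, y: False}
  {c: True, y: True}


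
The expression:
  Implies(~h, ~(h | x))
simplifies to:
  h | ~x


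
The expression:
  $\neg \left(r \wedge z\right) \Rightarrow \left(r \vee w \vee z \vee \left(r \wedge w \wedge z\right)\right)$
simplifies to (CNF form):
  $r \vee w \vee z$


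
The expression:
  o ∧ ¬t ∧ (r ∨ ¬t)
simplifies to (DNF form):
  o ∧ ¬t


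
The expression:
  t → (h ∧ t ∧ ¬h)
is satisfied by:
  {t: False}


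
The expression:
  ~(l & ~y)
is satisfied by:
  {y: True, l: False}
  {l: False, y: False}
  {l: True, y: True}


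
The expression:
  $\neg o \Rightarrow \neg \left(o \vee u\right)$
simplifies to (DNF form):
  $o \vee \neg u$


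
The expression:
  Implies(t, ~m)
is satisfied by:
  {m: False, t: False}
  {t: True, m: False}
  {m: True, t: False}


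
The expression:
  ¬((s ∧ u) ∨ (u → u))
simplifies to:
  False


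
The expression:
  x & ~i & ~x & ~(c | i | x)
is never true.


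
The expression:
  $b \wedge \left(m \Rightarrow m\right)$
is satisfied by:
  {b: True}


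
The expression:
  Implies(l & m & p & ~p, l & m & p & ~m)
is always true.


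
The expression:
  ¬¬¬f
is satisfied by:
  {f: False}


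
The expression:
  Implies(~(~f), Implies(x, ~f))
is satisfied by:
  {x: False, f: False}
  {f: True, x: False}
  {x: True, f: False}


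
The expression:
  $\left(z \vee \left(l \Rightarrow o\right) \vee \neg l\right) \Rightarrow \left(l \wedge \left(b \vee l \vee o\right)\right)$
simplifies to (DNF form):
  $l$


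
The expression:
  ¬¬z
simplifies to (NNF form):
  z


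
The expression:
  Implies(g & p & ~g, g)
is always true.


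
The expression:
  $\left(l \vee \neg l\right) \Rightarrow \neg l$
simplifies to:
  $\neg l$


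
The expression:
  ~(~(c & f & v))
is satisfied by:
  {c: True, f: True, v: True}


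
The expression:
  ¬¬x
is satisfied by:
  {x: True}


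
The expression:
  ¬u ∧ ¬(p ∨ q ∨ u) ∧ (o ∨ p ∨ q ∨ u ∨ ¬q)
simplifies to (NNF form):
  ¬p ∧ ¬q ∧ ¬u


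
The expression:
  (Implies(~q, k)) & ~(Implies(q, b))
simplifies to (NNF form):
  q & ~b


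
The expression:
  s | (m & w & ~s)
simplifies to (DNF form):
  s | (m & w)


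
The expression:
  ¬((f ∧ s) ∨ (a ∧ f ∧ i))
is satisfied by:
  {a: False, s: False, f: False, i: False}
  {i: True, a: False, s: False, f: False}
  {a: True, i: False, s: False, f: False}
  {i: True, a: True, s: False, f: False}
  {s: True, i: False, a: False, f: False}
  {s: True, i: True, a: False, f: False}
  {s: True, a: True, i: False, f: False}
  {i: True, s: True, a: True, f: False}
  {f: True, i: False, a: False, s: False}
  {f: True, i: True, a: False, s: False}
  {f: True, a: True, i: False, s: False}


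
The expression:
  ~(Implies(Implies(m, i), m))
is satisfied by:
  {m: False}


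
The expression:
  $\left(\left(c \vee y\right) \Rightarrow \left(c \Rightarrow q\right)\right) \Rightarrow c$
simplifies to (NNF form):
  $c$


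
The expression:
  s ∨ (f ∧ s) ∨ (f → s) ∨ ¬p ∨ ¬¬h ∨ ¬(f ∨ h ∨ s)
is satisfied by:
  {s: True, h: True, p: False, f: False}
  {s: True, p: False, h: False, f: False}
  {h: True, s: False, p: False, f: False}
  {s: False, p: False, h: False, f: False}
  {f: True, s: True, h: True, p: False}
  {f: True, s: True, p: False, h: False}
  {f: True, h: True, s: False, p: False}
  {f: True, s: False, p: False, h: False}
  {s: True, p: True, h: True, f: False}
  {s: True, p: True, f: False, h: False}
  {p: True, h: True, f: False, s: False}
  {p: True, f: False, h: False, s: False}
  {s: True, p: True, f: True, h: True}
  {s: True, p: True, f: True, h: False}
  {p: True, f: True, h: True, s: False}


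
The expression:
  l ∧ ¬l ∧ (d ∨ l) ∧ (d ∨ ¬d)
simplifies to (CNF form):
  False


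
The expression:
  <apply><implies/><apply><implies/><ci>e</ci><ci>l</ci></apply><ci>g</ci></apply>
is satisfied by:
  {e: True, g: True, l: False}
  {g: True, l: False, e: False}
  {e: True, g: True, l: True}
  {g: True, l: True, e: False}
  {e: True, l: False, g: False}


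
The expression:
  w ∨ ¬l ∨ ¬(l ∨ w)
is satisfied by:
  {w: True, l: False}
  {l: False, w: False}
  {l: True, w: True}


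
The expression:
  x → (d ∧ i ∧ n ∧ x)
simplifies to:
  (d ∧ i ∧ n) ∨ ¬x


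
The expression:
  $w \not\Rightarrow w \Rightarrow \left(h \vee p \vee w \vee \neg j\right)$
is always true.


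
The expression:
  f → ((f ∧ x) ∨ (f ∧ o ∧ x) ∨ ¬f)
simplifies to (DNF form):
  x ∨ ¬f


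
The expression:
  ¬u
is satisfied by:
  {u: False}


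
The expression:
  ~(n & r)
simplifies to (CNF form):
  ~n | ~r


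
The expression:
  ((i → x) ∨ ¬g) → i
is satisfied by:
  {i: True}


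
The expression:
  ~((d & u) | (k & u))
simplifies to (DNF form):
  ~u | (~d & ~k)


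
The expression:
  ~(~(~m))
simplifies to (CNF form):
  ~m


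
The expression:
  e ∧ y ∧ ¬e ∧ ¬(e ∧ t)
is never true.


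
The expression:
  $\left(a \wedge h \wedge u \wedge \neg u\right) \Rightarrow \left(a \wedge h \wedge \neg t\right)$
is always true.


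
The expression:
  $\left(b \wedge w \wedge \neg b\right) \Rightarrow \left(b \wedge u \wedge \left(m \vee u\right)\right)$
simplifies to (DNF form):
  $\text{True}$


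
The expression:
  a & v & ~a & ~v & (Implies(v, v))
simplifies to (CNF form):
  False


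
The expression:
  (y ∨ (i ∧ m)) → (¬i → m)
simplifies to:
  i ∨ m ∨ ¬y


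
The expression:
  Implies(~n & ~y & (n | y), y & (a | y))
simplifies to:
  True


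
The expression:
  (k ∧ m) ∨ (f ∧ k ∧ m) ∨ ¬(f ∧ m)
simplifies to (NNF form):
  k ∨ ¬f ∨ ¬m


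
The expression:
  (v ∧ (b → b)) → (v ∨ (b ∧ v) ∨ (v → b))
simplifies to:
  True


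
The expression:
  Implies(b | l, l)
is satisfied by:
  {l: True, b: False}
  {b: False, l: False}
  {b: True, l: True}


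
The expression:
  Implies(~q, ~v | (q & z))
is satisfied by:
  {q: True, v: False}
  {v: False, q: False}
  {v: True, q: True}


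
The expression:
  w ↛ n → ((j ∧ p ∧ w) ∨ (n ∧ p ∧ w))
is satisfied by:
  {n: True, p: True, j: True, w: False}
  {n: True, p: True, j: False, w: False}
  {n: True, j: True, w: False, p: False}
  {n: True, j: False, w: False, p: False}
  {p: True, j: True, w: False, n: False}
  {p: True, j: False, w: False, n: False}
  {j: True, p: False, w: False, n: False}
  {j: False, p: False, w: False, n: False}
  {n: True, p: True, w: True, j: True}
  {n: True, p: True, w: True, j: False}
  {n: True, w: True, j: True, p: False}
  {n: True, w: True, j: False, p: False}
  {p: True, w: True, j: True, n: False}


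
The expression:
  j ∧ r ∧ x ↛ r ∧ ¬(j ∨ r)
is never true.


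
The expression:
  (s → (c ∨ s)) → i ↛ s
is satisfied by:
  {i: True, s: False}


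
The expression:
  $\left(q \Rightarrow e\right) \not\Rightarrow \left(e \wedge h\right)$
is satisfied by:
  {e: False, q: False, h: False}
  {h: True, e: False, q: False}
  {e: True, h: False, q: False}
  {q: True, e: True, h: False}


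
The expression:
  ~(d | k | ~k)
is never true.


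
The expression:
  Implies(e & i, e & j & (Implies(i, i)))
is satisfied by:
  {j: True, e: False, i: False}
  {j: False, e: False, i: False}
  {i: True, j: True, e: False}
  {i: True, j: False, e: False}
  {e: True, j: True, i: False}
  {e: True, j: False, i: False}
  {e: True, i: True, j: True}


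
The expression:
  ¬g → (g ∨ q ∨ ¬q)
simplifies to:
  True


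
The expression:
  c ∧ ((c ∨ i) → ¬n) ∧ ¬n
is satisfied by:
  {c: True, n: False}


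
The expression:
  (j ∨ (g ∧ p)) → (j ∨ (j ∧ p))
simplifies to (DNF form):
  j ∨ ¬g ∨ ¬p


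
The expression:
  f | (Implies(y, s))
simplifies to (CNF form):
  f | s | ~y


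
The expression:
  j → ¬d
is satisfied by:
  {d: False, j: False}
  {j: True, d: False}
  {d: True, j: False}


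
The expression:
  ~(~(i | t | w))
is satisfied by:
  {i: True, t: True, w: True}
  {i: True, t: True, w: False}
  {i: True, w: True, t: False}
  {i: True, w: False, t: False}
  {t: True, w: True, i: False}
  {t: True, w: False, i: False}
  {w: True, t: False, i: False}


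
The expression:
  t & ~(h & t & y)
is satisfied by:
  {t: True, h: False, y: False}
  {t: True, y: True, h: False}
  {t: True, h: True, y: False}


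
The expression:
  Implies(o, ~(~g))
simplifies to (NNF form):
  g | ~o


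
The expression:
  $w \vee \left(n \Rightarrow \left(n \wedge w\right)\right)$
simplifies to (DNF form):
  $w \vee \neg n$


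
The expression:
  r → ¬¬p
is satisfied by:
  {p: True, r: False}
  {r: False, p: False}
  {r: True, p: True}


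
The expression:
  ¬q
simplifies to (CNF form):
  ¬q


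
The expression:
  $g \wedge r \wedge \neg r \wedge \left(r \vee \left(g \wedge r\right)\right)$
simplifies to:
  $\text{False}$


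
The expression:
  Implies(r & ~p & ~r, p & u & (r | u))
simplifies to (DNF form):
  True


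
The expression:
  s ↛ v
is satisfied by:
  {s: True, v: False}


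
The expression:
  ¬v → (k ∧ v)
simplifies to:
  v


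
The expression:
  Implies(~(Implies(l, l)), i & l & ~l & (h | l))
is always true.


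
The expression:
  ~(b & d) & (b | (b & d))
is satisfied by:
  {b: True, d: False}


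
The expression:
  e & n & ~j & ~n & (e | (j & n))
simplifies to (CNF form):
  False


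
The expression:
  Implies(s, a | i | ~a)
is always true.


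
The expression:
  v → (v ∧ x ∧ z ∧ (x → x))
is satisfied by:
  {z: True, x: True, v: False}
  {z: True, x: False, v: False}
  {x: True, z: False, v: False}
  {z: False, x: False, v: False}
  {z: True, v: True, x: True}


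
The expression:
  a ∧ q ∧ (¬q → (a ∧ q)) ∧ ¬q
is never true.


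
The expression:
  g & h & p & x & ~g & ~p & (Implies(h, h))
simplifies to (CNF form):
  False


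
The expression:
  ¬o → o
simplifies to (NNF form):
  o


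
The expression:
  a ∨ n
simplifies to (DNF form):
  a ∨ n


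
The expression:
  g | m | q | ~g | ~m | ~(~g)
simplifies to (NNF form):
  True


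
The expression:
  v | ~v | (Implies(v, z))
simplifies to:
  True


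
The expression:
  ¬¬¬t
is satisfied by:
  {t: False}


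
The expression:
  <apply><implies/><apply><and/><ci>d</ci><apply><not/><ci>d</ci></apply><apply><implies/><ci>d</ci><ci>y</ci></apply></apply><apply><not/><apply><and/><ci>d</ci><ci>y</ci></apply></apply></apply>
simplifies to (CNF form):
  <true/>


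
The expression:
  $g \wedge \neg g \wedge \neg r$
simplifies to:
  $\text{False}$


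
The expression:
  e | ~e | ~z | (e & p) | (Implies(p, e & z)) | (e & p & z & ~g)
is always true.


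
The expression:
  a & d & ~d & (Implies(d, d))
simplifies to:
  False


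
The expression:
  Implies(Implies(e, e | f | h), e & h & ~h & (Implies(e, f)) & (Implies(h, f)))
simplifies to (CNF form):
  False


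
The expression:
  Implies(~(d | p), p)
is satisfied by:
  {d: True, p: True}
  {d: True, p: False}
  {p: True, d: False}


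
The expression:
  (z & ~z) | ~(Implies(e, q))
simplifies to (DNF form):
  e & ~q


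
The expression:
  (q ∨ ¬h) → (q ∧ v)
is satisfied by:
  {v: True, h: True, q: False}
  {h: True, q: False, v: False}
  {q: True, v: True, h: True}
  {q: True, v: True, h: False}


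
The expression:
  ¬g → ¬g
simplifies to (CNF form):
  True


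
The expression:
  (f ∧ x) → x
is always true.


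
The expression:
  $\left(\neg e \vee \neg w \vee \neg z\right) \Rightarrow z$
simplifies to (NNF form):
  $z$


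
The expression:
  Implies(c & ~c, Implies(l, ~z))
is always true.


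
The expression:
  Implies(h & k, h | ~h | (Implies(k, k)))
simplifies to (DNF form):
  True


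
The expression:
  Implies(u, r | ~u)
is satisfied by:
  {r: True, u: False}
  {u: False, r: False}
  {u: True, r: True}


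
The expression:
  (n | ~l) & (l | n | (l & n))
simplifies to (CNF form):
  n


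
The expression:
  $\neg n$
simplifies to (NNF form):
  $\neg n$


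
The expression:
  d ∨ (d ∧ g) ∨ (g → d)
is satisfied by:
  {d: True, g: False}
  {g: False, d: False}
  {g: True, d: True}


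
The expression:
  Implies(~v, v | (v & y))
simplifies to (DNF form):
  v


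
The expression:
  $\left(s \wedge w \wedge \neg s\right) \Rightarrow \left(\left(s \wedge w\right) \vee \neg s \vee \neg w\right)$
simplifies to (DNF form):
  $\text{True}$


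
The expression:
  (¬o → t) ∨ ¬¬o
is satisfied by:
  {t: True, o: True}
  {t: True, o: False}
  {o: True, t: False}


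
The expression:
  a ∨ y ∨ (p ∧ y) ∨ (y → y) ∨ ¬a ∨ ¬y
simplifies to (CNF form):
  True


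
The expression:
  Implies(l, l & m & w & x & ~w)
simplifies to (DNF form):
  ~l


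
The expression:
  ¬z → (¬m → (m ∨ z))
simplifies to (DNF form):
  m ∨ z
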